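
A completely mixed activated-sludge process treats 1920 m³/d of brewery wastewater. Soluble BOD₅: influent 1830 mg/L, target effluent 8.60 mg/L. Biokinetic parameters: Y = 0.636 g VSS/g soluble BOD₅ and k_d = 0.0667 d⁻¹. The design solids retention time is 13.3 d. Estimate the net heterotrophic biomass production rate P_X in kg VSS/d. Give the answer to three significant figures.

The observed yield is Y_obs = Y/(1 + k_d·θ_c) = 0.636 / (1 + 0.0667 × 13.3) = 0.636 / 1.887 = 0.3370 g VSS per g soluble BOD₅ removed.
Substrate removed = Q·(S₀ − S) = 1920 m³/d × (1830 − 8.60) g/m³ = 3.5×10^6 g/d = 3497 kg/d.
P_X = Y_obs · Q(S₀ − S) = 0.3370 × 3497 = 1179 kg VSS/d.

P_X ≈ 1180 kg VSS/d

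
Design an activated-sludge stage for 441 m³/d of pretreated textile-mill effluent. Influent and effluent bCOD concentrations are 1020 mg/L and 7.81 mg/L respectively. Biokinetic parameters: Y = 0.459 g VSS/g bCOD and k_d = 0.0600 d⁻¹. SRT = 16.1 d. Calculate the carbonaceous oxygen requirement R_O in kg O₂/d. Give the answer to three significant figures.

R_O ≈ 298 kg O₂/d

Observed yield with endogenous decay: Y_obs = Y / (1 + k_d·θ_c) = 0.459 / (1 + 0.0600 × 16.1) = 0.459 / 1.966 = 0.2335 g VSS/g bCOD.
Mass of bCOD removed per day: Q(S₀ − S) = 441 × 1012 g/m³ = 446.4 kg/d.
Net sludge production P_X = 0.2335 × 446.4 = 104.2 kg VSS/d.
Carbonaceous O₂ demand = substrate oxidised − cell-mass equivalent = 446.4 − 1.42 × 104.2 = 298.4 kg O₂/d.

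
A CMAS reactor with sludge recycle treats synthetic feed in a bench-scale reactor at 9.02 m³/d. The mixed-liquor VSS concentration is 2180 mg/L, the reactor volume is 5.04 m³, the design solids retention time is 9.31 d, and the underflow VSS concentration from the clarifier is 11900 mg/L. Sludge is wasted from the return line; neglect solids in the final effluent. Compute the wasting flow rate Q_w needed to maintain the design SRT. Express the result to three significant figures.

Q_w ≈ 0.0992 m³/d

Q_w = (V·X)/(θ_c X_r) = 5.040 × 2180 / (9.31 × 11900) = 0.09917 m³/d.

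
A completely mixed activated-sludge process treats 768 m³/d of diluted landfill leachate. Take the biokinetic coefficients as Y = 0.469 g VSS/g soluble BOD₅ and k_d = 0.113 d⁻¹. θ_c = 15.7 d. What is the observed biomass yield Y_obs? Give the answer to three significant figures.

Y_obs ≈ 0.169 g VSS/g soluble BOD₅

Observed yield with endogenous decay: Y_obs = Y / (1 + k_d·θ_c) = 0.469 / (1 + 0.113 × 15.7) = 0.469 / 2.774 = 0.1691 g VSS/g soluble BOD₅.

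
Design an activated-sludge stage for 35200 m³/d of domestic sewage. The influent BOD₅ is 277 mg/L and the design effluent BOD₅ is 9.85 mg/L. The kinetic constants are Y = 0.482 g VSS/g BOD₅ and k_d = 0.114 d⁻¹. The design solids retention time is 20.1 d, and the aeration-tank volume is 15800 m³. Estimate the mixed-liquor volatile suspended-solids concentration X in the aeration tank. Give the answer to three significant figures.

From V·X·(1 + k_d·θ_c) = Y·Q·(S₀ − S)·θ_c: X = 0.482 × 35200 × (277 − 9.85) × 20.1 / [15800 × (1 + 0.114 × 20.1)] = 1752 mg/L.

X ≈ 1750 mg/L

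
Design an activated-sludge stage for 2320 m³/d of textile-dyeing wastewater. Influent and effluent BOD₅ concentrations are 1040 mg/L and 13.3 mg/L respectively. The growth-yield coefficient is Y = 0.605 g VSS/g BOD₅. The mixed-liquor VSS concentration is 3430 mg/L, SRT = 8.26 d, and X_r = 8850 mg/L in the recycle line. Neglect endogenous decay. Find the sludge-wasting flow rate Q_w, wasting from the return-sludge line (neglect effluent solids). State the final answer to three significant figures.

Q_w ≈ 163 m³/d

V·X = Y·Q·ΔS·θ_c gives V = 0.605 × 2320 × (1040 − 13.3) × 8.26 / 3430 = 3470 m³.
Wasting from the return line (neglecting effluent solids): Q_w = V·X / (θ_c·X_r) = 3470 × 3430 / (8.26 × 8850) = 162.8 m³/d.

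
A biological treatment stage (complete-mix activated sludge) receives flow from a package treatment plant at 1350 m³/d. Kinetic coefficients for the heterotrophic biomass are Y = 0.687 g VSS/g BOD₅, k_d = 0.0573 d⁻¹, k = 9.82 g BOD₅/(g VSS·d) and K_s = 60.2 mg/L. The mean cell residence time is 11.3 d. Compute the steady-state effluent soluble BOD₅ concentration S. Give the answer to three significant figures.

S ≈ 1.33 mg/L

From the Monod/SRT balance for a CMAS, S = K_s·(1+k_d θ_c)/[θ_c·(Y k − k_d) − 1] = 60.2 × (1 + 0.0573 × 11.3) / [11.3 × (0.687 × 9.82 − 0.0573) − 1] = 99.18 / 74.59 = 1.330 mg/L.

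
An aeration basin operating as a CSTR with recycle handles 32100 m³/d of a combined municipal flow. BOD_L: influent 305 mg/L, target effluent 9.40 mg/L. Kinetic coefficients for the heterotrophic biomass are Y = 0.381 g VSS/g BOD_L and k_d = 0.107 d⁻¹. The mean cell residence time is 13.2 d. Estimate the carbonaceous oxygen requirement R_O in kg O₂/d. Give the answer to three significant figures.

Correct the yield for decay: Y_obs = Y/(1 + k_d θ_c) = 0.381 / (1 + 0.107 × 13.2) = 0.381 / 2.412 = 0.1579.
Substrate removed = Q·(S₀ − S) = 32100 m³/d × (305 − 9.40) g/m³ = 9.49×10^6 g/d = 9489 kg/d.
P_X = Y_obs·Q·(S₀ − S) = 0.1579 × 9489 = 1499 kg VSS/d.
Carbonaceous O₂ demand = substrate oxidised − cell-mass equivalent = 9489 − 1.42 × 1499 = 7361 kg O₂/d.

R_O ≈ 7360 kg O₂/d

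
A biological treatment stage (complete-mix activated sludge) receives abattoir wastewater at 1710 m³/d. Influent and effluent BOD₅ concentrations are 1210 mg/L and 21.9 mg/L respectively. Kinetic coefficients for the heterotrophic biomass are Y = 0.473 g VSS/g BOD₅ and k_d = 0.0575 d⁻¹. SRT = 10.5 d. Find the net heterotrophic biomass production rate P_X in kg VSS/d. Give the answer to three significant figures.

P_X ≈ 599 kg VSS/d

Correct the yield for decay: Y_obs = Y/(1 + k_d θ_c) = 0.473 / (1 + 0.0575 × 10.5) = 0.473 / 1.604 = 0.2949.
Mass of BOD₅ removed per day: Q(S₀ − S) = 1710 × 1188 g/m³ = 2032 kg/d.
Net biomass production P_X = Y_obs × Q·(S₀ − S) = 0.2949 × 2032 = 599.2 kg VSS/d.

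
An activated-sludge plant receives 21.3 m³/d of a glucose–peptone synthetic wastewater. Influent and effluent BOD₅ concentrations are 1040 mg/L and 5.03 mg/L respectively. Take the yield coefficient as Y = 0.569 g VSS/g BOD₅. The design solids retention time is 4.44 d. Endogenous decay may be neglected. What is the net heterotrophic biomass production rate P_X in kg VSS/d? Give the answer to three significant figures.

P_X ≈ 12.5 kg VSS/d

With endogenous decay neglected, the observed yield equals the true yield: Y_obs = Y = 0.569 g VSS/g BOD₅.
Q·(S₀ − S) = 21.3 × (1040 − 5.03) × 10⁻³ = 22.04 kg/d removed.
P_X = Y_obs · Q(S₀ − S) = 0.5690 × 22.04 = 12.54 kg VSS/d.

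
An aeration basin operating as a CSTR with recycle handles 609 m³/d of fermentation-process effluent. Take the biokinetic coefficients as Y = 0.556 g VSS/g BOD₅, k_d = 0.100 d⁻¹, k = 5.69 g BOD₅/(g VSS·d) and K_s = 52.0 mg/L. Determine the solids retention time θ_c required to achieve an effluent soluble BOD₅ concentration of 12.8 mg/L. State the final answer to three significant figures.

θ_c ≈ 1.91 d

Specific growth rate at S = 12.8 mg/L: μ = YkS/(K_s+S) = 0.556·5.69·12.8/(52.0+12.8) = 0.6249 d⁻¹.
1/θ_c = 0.6249 − 0.100 = 0.5249 d⁻¹, so θ_c = 1.905 d.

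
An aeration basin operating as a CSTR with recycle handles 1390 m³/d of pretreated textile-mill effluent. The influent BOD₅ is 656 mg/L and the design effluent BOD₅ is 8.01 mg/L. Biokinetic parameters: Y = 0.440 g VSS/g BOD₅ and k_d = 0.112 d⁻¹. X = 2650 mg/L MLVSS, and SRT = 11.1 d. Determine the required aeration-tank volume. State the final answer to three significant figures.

V ≈ 740 m³

From the SRT design equation V = Y Q (S₀−S) θ_c / [X (1 + k_d θ_c)] = 0.440 × 1390 × (656 − 8.01) × 11.1 / [2650 × (1 + 0.112 × 11.1)] = 4.4×10^6 / 5944 = 740.0 m³.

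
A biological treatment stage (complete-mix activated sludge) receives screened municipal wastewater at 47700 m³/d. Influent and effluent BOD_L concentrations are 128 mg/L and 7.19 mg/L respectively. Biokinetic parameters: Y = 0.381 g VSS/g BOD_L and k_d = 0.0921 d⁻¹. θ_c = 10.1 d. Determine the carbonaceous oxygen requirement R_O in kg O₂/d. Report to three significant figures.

The observed yield is Y_obs = Y/(1 + k_d·θ_c) = 0.381 / (1 + 0.0921 × 10.1) = 0.381 / 1.930 = 0.1974 g VSS per g BOD_L removed.
Mass of BOD_L removed per day: Q(S₀ − S) = 47700 × 120.8 g/m³ = 5763 kg/d.
Biomass synthesised: P_X = Y_obs × 5763 = 1137 kg VSS/d.
R_O = Q·(S₀ − S) − 1.42·P_X = 5763 − 1.42 × 1137 = 4147 kg O₂/d.

R_O ≈ 4150 kg O₂/d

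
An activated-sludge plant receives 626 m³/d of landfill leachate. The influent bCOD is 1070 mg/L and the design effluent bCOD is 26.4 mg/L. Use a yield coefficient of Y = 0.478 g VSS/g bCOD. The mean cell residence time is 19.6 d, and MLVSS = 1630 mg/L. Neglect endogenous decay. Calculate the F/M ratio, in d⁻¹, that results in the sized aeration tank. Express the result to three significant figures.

V·X = Y·Q·ΔS·θ_c gives V = 0.478 × 626 × (1070 − 26.4) × 19.6 / 1630 = 3755 m³.
F/M = Q·S₀ / (V·X) = 626 × 1070 / (3755 × 1630) = 0.1094 g bCOD·(g VSS·d)⁻¹.

F/M ≈ 0.109 d⁻¹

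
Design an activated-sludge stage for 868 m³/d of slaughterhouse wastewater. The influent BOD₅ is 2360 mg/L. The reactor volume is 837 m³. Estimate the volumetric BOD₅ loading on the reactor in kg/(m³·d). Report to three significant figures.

L_v ≈ 2.45 kg BOD₅/(m³·d)

Applied BOD₅ load per unit volume = Q·S₀/V = (868 × 2360/1000)/837.0 = 2.447 kg BOD₅·m⁻³·d⁻¹.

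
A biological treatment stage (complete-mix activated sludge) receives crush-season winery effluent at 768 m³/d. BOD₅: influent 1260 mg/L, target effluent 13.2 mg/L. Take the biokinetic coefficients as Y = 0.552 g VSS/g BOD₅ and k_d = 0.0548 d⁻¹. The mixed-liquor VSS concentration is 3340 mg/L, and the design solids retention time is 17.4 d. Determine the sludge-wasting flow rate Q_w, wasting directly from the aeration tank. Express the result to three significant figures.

Q_w ≈ 81.0 m³/d

Steady-state biomass mass balance: V·X·(1 + k_d·θ_c) = Y·Q·(S₀ − S)·θ_c, so V = 0.552 × 768 × (1260 − 13.2) × 17.4 / [3340 × (1 + 0.0548 × 17.4)] = 9.2×10^6 / 6525 = 1410 m³.
For wasting at MLVSS concentration, Q_w = V/θ_c = 1410/17.4 = 81.01 m³/d.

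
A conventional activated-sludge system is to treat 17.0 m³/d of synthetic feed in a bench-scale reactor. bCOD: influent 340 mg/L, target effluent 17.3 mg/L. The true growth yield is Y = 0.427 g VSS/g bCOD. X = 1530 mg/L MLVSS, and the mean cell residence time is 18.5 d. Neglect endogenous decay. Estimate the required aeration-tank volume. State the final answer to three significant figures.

Biomass mass balance (decay neglected): V·X = Y·Q·(S₀ − S)·θ_c, so V = 0.427 × 17.0 × (340 − 17.3) × 18.5 / 1530 = 28.32 m³.

V ≈ 28.3 m³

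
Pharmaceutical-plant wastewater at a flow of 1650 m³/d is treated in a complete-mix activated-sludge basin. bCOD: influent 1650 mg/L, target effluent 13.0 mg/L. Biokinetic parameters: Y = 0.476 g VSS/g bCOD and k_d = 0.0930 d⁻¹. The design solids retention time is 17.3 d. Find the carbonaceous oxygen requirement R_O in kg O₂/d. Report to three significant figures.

R_O ≈ 2000 kg O₂/d

The observed yield is Y_obs = Y/(1 + k_d·θ_c) = 0.476 / (1 + 0.0930 × 17.3) = 0.476 / 2.609 = 0.1825 g VSS per g bCOD removed.
Mass of bCOD removed per day: Q(S₀ − S) = 1650 × 1637 g/m³ = 2701 kg/d.
Net sludge production P_X = 0.1825 × 2701 = 492.8 kg VSS/d.
R_O = Q·ΔS − 1.42 P_X = 2701 − 699.8 = 2001 kg O₂/d.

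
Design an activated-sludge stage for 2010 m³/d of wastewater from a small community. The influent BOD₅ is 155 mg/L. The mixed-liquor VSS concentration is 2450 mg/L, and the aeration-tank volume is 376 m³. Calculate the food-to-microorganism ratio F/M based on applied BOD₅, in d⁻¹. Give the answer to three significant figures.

F/M ≈ 0.338 d⁻¹

F/M = applied load / biomass = Q·S₀/(V·X) = 2010 × 155 / (376.0 × 2450) = 0.3382 d⁻¹.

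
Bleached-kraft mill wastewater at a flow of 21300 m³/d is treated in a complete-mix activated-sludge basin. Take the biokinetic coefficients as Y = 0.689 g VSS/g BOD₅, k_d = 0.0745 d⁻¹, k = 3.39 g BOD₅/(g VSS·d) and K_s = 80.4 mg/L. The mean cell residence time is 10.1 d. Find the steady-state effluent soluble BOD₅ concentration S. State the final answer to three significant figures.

For a completely mixed reactor with recycle the Lawrence–McCarty relation gives S = K_s·(1 + k_d·θ_c) / [θ_c·(Y·k − k_d) − 1] = 80.4 × (1 + 0.0745 × 10.1) / [10.1 × (0.689 × 3.39 − 0.0745) − 1] = 140.9 / 21.84 = 6.452 mg/L.

S ≈ 6.45 mg/L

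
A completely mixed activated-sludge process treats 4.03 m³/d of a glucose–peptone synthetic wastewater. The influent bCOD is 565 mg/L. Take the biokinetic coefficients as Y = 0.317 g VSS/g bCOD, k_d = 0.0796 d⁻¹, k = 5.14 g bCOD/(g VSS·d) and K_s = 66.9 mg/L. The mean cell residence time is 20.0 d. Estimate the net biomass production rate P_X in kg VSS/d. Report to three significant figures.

P_X ≈ 0.276 kg VSS/d

From the Monod/SRT balance for a CMAS, S = K_s·(1+k_d θ_c)/[θ_c·(Y k − k_d) − 1] = 66.9 × (1 + 0.0796 × 20.0) / [20.0 × (0.317 × 5.14 − 0.0796) − 1] = 173.4 / 30.00 = 5.781 mg/L.
Y_obs = Y / (1 + k_d θ_c) = 0.317 / (1 + 0.0796 × 20.0) = 0.317 / 2.592 = 0.1223.
Q·(S₀ − S) = 4.03 × (565 − 5.78) × 10⁻³ = 2.254 kg/d removed.
P_X = Y_obs · Q(S₀ − S) = 0.1223 × 2.254 = 0.2756 kg VSS/d.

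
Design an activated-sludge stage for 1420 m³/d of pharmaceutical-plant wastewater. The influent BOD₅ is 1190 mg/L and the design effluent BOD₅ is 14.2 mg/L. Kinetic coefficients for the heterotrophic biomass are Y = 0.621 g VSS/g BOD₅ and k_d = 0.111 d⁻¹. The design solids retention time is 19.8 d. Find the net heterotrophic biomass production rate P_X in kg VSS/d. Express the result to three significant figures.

P_X ≈ 324 kg VSS/d

Y_obs = Y / (1 + k_d θ_c) = 0.621 / (1 + 0.111 × 19.8) = 0.621 / 3.198 = 0.1942.
Mass of BOD₅ removed per day: Q(S₀ − S) = 1420 × 1176 g/m³ = 1670 kg/d.
So the net sludge growth is P_X = 0.1942 × 1670 = 324.2 kg VSS/d.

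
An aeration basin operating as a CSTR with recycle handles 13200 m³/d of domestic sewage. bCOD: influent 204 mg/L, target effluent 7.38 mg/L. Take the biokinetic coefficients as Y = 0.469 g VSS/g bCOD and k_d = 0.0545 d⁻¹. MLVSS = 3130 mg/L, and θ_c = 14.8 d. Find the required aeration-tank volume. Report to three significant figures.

V ≈ 3190 m³

Rearranging the biomass balance for a CMAS with decay, V = Y·Q·ΔS·θ_c / [X·(1+k_d θ_c)] = 0.469 × 13200 × (204 − 7.38) × 14.8 / [3130 × (1 + 0.0545 × 14.8)] = 1.8×10^7 / 5655 = 3186 m³.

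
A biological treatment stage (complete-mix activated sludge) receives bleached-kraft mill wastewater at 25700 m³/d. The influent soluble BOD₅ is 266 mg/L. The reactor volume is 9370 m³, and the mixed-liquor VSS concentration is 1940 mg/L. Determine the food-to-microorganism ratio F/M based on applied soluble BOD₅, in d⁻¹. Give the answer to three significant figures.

F/M = applied load / biomass = Q·S₀/(V·X) = 25700 × 266 / (9370 × 1940) = 0.3761 d⁻¹.

F/M ≈ 0.376 d⁻¹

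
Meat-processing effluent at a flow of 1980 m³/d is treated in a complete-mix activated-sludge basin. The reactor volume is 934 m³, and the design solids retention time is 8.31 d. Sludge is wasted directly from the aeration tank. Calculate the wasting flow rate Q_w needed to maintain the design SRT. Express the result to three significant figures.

With mixed-liquor wasting, θ_c = V/Q_w, so Q_w = V/θ_c = 934.0/8.31 = 112.4 m³/d.

Q_w ≈ 112 m³/d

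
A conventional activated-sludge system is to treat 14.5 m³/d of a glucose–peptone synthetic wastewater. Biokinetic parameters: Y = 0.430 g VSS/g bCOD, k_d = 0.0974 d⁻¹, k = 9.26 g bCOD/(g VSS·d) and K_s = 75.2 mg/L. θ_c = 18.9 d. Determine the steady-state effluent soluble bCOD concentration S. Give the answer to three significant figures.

S ≈ 2.95 mg/L

For a completely mixed reactor with recycle the Lawrence–McCarty relation gives S = K_s·(1 + k_d·θ_c) / [θ_c·(Y·k − k_d) − 1] = 75.2 × (1 + 0.0974 × 18.9) / [18.9 × (0.430 × 9.26 − 0.0974) − 1] = 213.6 / 72.42 = 2.950 mg/L.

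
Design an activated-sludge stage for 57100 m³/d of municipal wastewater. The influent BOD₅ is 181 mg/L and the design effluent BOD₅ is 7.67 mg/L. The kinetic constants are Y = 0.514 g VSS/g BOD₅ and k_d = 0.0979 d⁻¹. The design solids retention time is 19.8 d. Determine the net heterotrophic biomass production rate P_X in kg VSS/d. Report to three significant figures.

The observed yield is Y_obs = Y/(1 + k_d·θ_c) = 0.514 / (1 + 0.0979 × 19.8) = 0.514 / 2.938 = 0.1749 g VSS per g BOD₅ removed.
ΔS = 181 − 7.67 = 173.3 mg/L, so the substrate removal rate is 57100 × 173.3/1000 = 9897 kg BOD₅/d.
So the net sludge growth is P_X = 0.1749 × 9897 = 1731 kg VSS/d.

P_X ≈ 1730 kg VSS/d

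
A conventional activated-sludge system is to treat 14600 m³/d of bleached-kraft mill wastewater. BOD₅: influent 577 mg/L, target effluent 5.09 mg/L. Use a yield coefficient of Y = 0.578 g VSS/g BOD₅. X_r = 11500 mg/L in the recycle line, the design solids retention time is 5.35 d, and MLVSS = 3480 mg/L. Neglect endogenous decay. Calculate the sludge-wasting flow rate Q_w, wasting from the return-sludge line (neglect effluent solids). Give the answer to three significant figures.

V·X = Y·Q·ΔS·θ_c gives V = 0.578 × 14600 × (577 − 5.09) × 5.35 / 3480 = 7420 m³.
Q_w = (V·X)/(θ_c X_r) = 7420 × 3480 / (5.35 × 11500) = 419.7 m³/d.

Q_w ≈ 420 m³/d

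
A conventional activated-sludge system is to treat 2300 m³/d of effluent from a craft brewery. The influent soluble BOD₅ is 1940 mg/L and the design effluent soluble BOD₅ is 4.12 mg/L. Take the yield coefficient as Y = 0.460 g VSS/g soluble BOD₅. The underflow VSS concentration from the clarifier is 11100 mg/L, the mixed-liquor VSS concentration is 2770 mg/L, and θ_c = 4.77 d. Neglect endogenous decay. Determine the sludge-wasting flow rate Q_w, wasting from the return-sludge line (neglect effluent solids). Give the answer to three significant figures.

Q_w ≈ 185 m³/d

V·X = Y·Q·ΔS·θ_c gives V = 0.460 × 2300 × (1940 − 4.12) × 4.77 / 2770 = 3527 m³.
Wasting from the return line (neglecting effluent solids): Q_w = V·X / (θ_c·X_r) = 3527 × 2770 / (4.77 × 11100) = 184.5 m³/d.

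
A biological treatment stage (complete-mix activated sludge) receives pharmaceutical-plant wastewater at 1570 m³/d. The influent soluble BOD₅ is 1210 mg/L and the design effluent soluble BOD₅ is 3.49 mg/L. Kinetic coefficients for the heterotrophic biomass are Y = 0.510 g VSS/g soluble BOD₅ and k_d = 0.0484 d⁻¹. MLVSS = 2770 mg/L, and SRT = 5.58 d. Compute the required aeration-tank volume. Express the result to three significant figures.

Steady-state biomass mass balance: V·X·(1 + k_d·θ_c) = Y·Q·(S₀ − S)·θ_c, so V = 0.510 × 1570 × (1210 − 3.49) × 5.58 / [2770 × (1 + 0.0484 × 5.58)] = 5.39×10^6 / 3518 = 1532 m³.

V ≈ 1530 m³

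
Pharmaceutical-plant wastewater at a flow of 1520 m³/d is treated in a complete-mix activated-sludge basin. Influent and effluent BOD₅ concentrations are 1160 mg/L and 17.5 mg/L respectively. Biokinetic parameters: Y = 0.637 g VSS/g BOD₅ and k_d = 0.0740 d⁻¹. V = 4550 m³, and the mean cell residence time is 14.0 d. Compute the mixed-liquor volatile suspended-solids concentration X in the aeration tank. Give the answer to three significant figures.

From V·X·(1 + k_d·θ_c) = Y·Q·(S₀ − S)·θ_c: X = 0.637 × 1520 × (1160 − 17.5) × 14.0 / [4550 × (1 + 0.0740 × 14.0)] = 1672 mg/L.

X ≈ 1670 mg/L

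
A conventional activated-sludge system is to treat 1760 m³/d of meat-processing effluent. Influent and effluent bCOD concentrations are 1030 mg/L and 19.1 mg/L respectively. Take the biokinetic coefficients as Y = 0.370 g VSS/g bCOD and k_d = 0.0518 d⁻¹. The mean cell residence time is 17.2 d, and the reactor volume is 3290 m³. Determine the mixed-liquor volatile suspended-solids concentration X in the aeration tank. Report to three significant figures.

X ≈ 1820 mg/L

X = Y·Q·ΔS·θ_c / [V·(1 + k_d θ_c)] = 0.370 × 1760 × (1030 − 19.1) × 17.2 / [3290 × (1 + 0.0518 × 17.2)] = 1820 mg/L.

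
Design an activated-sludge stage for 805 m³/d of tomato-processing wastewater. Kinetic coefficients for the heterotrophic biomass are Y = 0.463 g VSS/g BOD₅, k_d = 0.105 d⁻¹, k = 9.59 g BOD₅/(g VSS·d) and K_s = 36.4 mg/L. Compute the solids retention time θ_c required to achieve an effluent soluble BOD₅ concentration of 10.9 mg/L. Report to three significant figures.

θ_c ≈ 1.09 d

At the target effluent, Y k S/(K_s+S) = 0.463×9.59×10.9/47.30 = 1.023 d⁻¹.
θ_c = 1/(μ − k_d) = 1/(1.023 − 0.105) = 1/0.9182 = 1.089 d.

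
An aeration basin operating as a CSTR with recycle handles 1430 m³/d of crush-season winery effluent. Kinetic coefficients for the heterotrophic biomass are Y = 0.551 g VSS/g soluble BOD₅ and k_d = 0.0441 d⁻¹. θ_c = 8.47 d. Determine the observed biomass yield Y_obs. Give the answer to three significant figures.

Y_obs = Y / (1 + k_d θ_c) = 0.551 / (1 + 0.0441 × 8.47) = 0.551 / 1.374 = 0.4012.

Y_obs ≈ 0.401 g VSS/g soluble BOD₅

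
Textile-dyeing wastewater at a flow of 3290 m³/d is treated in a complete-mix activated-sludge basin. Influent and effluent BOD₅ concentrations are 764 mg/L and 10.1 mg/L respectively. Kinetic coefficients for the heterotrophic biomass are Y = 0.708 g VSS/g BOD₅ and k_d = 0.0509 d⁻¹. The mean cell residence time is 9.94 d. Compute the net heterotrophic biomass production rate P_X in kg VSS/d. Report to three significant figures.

P_X ≈ 1170 kg VSS/d

The observed yield is Y_obs = Y/(1 + k_d·θ_c) = 0.708 / (1 + 0.0509 × 9.94) = 0.708 / 1.506 = 0.4701 g VSS per g BOD₅ removed.
Mass of BOD₅ removed per day: Q(S₀ − S) = 3290 × 753.9 g/m³ = 2480 kg/d.
So the net sludge growth is P_X = 0.4701 × 2480 = 1166 kg VSS/d.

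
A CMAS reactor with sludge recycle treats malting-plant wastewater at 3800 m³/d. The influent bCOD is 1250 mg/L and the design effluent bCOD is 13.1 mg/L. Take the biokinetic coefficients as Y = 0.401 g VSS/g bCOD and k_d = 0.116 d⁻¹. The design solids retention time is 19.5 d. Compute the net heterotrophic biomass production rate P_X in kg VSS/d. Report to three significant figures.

P_X ≈ 578 kg VSS/d

Correct the yield for decay: Y_obs = Y/(1 + k_d θ_c) = 0.401 / (1 + 0.116 × 19.5) = 0.401 / 3.262 = 0.1229.
Substrate removed = Q·(S₀ − S) = 3800 m³/d × (1250 − 13.1) g/m³ = 4.7×10^6 g/d = 4700 kg/d.
Biomass produced: P_X = Y_obs·Q·ΔS = 0.1229 × 4700 ≈ 577.8 kg VSS/d.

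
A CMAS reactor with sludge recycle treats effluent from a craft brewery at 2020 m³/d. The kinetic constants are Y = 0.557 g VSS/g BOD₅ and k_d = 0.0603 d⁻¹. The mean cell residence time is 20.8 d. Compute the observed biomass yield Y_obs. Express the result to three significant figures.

Y_obs ≈ 0.247 g VSS/g BOD₅

Observed yield with endogenous decay: Y_obs = Y / (1 + k_d·θ_c) = 0.557 / (1 + 0.0603 × 20.8) = 0.557 / 2.254 = 0.2471 g VSS/g BOD₅.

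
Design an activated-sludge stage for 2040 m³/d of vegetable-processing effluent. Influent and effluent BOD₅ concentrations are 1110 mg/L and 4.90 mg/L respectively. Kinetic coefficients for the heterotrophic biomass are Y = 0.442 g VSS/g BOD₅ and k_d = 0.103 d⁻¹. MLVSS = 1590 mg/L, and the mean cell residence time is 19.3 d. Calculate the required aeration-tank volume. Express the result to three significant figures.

V ≈ 4050 m³

Steady-state biomass mass balance: V·X·(1 + k_d·θ_c) = Y·Q·(S₀ − S)·θ_c, so V = 0.442 × 2040 × (1110 − 4.90) × 19.3 / [1590 × (1 + 0.103 × 19.3)] = 1.92×10^7 / 4751 = 4048 m³.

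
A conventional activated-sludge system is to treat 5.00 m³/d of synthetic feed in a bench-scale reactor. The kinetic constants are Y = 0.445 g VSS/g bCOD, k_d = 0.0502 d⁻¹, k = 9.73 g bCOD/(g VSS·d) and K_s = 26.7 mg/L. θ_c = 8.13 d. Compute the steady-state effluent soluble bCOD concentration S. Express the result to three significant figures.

S ≈ 1.11 mg/L

Effluent substrate depends only on kinetics and SRT: S = K_s(1 + k_d θ_c) / [θ_c(Yk − k_d) − 1] = 26.7 × (1 + 0.0502 × 8.13) / [8.13 × (0.445 × 9.73 − 0.0502) − 1] = 37.60 / 33.79 = 1.113 mg/L.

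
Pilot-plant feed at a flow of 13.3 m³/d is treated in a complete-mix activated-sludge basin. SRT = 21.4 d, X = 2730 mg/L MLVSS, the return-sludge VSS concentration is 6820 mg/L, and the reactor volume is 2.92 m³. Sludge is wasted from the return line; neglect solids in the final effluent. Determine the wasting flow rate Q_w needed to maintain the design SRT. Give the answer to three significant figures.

θ_c = V·X/(Q_w·X_r) when wasting from the recycle, so Q_w = V·X/(θ_c·X_r) = 2.920 × 2730 / (21.4 × 6820) = 0.05462 m³/d.

Q_w ≈ 0.0546 m³/d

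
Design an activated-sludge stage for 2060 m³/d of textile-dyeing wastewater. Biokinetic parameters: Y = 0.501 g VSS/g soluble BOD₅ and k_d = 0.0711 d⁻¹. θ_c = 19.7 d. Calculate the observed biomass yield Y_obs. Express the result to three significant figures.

Y_obs ≈ 0.209 g VSS/g soluble BOD₅

Correct the yield for decay: Y_obs = Y/(1 + k_d θ_c) = 0.501 / (1 + 0.0711 × 19.7) = 0.501 / 2.401 = 0.2087.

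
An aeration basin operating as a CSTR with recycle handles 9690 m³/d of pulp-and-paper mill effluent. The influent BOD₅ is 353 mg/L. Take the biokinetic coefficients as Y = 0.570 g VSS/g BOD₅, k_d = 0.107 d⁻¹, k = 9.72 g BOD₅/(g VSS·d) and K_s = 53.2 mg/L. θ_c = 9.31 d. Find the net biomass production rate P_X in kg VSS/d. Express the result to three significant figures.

P_X ≈ 971 kg VSS/d

Effluent substrate depends only on kinetics and SRT: S = K_s(1 + k_d θ_c) / [θ_c(Yk − k_d) − 1] = 53.2 × (1 + 0.107 × 9.31) / [9.31 × (0.570 × 9.72 − 0.107) − 1] = 106.2 / 49.58 = 2.142 mg/L.
The observed yield is Y_obs = Y/(1 + k_d·θ_c) = 0.570 / (1 + 0.107 × 9.31) = 0.570 / 1.996 = 0.2855 g VSS per g BOD₅ removed.
Substrate removed = Q·(S₀ − S) = 9690 m³/d × (353 − 2.14) g/m³ = 3.4×10^6 g/d = 3400 kg/d.
P_X = Y_obs · Q(S₀ − S) = 0.2855 × 3400 = 970.8 kg VSS/d.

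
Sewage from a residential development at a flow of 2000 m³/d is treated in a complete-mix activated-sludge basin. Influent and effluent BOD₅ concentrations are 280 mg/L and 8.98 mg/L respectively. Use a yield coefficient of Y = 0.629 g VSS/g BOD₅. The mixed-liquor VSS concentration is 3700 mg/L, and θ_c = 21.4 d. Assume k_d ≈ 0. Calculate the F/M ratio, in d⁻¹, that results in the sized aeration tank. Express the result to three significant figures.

F/M ≈ 0.0768 d⁻¹

With k_d = 0 the design equation reduces to V = Y Q (S₀−S) θ_c / X = 0.629 × 2000 × (280 − 8.98) × 21.4 / 3700 = 1972 m³.
F/M = Q·S₀ / (V·X) = 2000 × 280 / (1972 × 3700) = 0.07675 g BOD₅·(g VSS·d)⁻¹.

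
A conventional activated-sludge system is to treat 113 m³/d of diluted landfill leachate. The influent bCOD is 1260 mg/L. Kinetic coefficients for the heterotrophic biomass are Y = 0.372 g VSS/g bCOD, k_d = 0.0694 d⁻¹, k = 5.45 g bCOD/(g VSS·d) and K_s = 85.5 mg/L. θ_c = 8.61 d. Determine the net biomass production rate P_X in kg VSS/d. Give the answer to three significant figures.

From the Monod/SRT balance for a CMAS, S = K_s·(1+k_d θ_c)/[θ_c·(Y k − k_d) − 1] = 85.5 × (1 + 0.0694 × 8.61) / [8.61 × (0.372 × 5.45 − 0.0694) − 1] = 136.6 / 15.86 = 8.613 mg/L.
Y_obs = Y / (1 + k_d θ_c) = 0.372 / (1 + 0.0694 × 8.61) = 0.372 / 1.598 = 0.2329.
Mass of bCOD removed per day: Q(S₀ − S) = 113 × 1251 g/m³ = 141.4 kg/d.
So the net sludge growth is P_X = 0.2329 × 141.4 = 32.93 kg VSS/d.

P_X ≈ 32.9 kg VSS/d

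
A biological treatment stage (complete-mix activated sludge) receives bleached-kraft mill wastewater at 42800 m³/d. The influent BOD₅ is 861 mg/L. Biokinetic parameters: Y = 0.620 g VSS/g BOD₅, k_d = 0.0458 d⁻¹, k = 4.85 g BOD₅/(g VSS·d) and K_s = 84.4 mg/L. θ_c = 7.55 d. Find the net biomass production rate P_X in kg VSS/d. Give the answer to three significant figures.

From the Monod/SRT balance for a CMAS, S = K_s·(1+k_d θ_c)/[θ_c·(Y k − k_d) − 1] = 84.4 × (1 + 0.0458 × 7.55) / [7.55 × (0.620 × 4.85 − 0.0458) − 1] = 113.6 / 21.36 = 5.318 mg/L.
Y_obs = Y / (1 + k_d θ_c) = 0.620 / (1 + 0.0458 × 7.55) = 0.620 / 1.346 = 0.4607.
ΔS = 861 − 5.32 = 855.7 mg/L, so the substrate removal rate is 42800 × 855.7/1000 = 36623 kg BOD₅/d.
Net biomass production P_X = Y_obs × Q·(S₀ − S) = 0.4607 × 36623 = 16872 kg VSS/d.

P_X ≈ 16900 kg VSS/d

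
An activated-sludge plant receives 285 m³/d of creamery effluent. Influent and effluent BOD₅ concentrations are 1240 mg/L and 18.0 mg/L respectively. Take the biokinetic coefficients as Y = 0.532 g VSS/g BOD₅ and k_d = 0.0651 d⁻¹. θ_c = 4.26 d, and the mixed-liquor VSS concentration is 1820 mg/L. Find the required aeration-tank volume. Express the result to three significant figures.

V ≈ 340 m³

From the SRT design equation V = Y Q (S₀−S) θ_c / [X (1 + k_d θ_c)] = 0.532 × 285 × (1240 − 18.0) × 4.26 / [1820 × (1 + 0.0651 × 4.26)] = 7.89×10^5 / 2325 = 339.5 m³.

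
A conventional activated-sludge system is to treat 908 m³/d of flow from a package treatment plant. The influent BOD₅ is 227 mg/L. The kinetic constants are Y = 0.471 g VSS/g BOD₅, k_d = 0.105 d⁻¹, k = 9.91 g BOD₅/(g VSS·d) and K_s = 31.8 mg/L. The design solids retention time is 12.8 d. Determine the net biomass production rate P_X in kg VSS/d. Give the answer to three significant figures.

Effluent substrate depends only on kinetics and SRT: S = K_s(1 + k_d θ_c) / [θ_c(Yk − k_d) − 1] = 31.8 × (1 + 0.105 × 12.8) / [12.8 × (0.471 × 9.91 − 0.105) − 1] = 74.54 / 57.40 = 1.299 mg/L.
The observed yield is Y_obs = Y/(1 + k_d·θ_c) = 0.471 / (1 + 0.105 × 12.8) = 0.471 / 2.344 = 0.2009 g VSS per g BOD₅ removed.
Mass of BOD₅ removed per day: Q(S₀ − S) = 908 × 225.7 g/m³ = 204.9 kg/d.
Net biomass production P_X = Y_obs × Q·(S₀ − S) = 0.2009 × 204.9 = 41.18 kg VSS/d.

P_X ≈ 41.2 kg VSS/d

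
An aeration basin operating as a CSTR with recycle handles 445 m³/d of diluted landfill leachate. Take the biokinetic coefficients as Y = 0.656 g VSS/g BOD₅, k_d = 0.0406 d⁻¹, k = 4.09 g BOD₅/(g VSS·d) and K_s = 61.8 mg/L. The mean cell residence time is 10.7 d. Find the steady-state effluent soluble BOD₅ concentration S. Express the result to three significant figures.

S ≈ 3.25 mg/L

Effluent substrate depends only on kinetics and SRT: S = K_s(1 + k_d θ_c) / [θ_c(Yk − k_d) − 1] = 61.8 × (1 + 0.0406 × 10.7) / [10.7 × (0.656 × 4.09 − 0.0406) − 1] = 88.65 / 27.27 = 3.250 mg/L.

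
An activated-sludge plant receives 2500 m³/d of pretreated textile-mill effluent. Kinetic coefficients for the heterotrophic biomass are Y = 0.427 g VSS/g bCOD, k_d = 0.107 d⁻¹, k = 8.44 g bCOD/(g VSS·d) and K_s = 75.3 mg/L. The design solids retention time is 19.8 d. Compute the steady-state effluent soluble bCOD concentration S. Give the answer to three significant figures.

For a completely mixed reactor with recycle the Lawrence–McCarty relation gives S = K_s·(1 + k_d·θ_c) / [θ_c·(Y·k − k_d) − 1] = 75.3 × (1 + 0.107 × 19.8) / [19.8 × (0.427 × 8.44 − 0.107) − 1] = 234.8 / 68.24 = 3.441 mg/L.

S ≈ 3.44 mg/L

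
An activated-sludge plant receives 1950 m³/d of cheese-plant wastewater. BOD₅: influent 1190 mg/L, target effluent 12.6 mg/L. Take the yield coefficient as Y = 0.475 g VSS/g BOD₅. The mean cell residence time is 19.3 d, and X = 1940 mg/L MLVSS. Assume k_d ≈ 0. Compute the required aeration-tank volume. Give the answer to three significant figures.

V ≈ 10800 m³

With k_d = 0 the design equation reduces to V = Y Q (S₀−S) θ_c / X = 0.475 × 1950 × (1190 − 12.6) × 19.3 / 1940 = 10849 m³.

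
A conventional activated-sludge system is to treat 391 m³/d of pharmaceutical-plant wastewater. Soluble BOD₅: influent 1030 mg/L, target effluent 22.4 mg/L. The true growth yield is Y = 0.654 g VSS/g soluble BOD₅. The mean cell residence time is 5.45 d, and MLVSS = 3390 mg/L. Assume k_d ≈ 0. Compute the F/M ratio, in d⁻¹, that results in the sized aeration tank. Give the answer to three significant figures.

V·X = Y·Q·ΔS·θ_c gives V = 0.654 × 391 × (1030 − 22.4) × 5.45 / 3390 = 414.2 m³.
Food-to-microorganism ratio F/M = Q S₀ / (V X) = 391 × 1030 / (414.2 × 3390) = 0.2868 d⁻¹.

F/M ≈ 0.287 d⁻¹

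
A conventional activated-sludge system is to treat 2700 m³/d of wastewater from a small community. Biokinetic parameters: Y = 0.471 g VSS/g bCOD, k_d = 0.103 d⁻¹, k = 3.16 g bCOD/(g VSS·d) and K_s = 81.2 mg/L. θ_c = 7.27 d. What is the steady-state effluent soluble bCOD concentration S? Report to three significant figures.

Effluent substrate depends only on kinetics and SRT: S = K_s(1 + k_d θ_c) / [θ_c(Yk − k_d) − 1] = 81.2 × (1 + 0.103 × 7.27) / [7.27 × (0.471 × 3.16 − 0.103) − 1] = 142.0 / 9.072 = 15.65 mg/L.

S ≈ 15.7 mg/L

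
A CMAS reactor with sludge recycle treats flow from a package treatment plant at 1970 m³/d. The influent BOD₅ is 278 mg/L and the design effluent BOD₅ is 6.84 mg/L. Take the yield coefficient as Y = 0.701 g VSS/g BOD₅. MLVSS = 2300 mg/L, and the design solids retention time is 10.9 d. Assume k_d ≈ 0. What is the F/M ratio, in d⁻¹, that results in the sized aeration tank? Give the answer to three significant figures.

F/M ≈ 0.134 d⁻¹

With k_d = 0 the design equation reduces to V = Y Q (S₀−S) θ_c / X = 0.701 × 1970 × (278 − 6.84) × 10.9 / 2300 = 1775 m³.
F/M = Q·S₀ / (V·X) = 1970 × 278 / (1775 × 2300) = 0.1342 g BOD₅·(g VSS·d)⁻¹.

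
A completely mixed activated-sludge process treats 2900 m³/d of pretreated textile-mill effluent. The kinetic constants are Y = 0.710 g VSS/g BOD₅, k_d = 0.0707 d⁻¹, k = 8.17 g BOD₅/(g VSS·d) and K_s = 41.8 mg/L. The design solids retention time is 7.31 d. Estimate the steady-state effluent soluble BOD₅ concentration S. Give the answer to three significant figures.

Effluent substrate depends only on kinetics and SRT: S = K_s(1 + k_d θ_c) / [θ_c(Yk − k_d) − 1] = 41.8 × (1 + 0.0707 × 7.31) / [7.31 × (0.710 × 8.17 − 0.0707) − 1] = 63.40 / 40.89 = 1.551 mg/L.

S ≈ 1.55 mg/L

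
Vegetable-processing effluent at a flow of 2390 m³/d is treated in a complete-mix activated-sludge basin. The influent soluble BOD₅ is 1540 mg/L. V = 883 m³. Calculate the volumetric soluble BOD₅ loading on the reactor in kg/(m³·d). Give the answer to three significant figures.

L_v ≈ 4.17 kg soluble BOD₅/(m³·d)

L_v = Q S₀ / V = 2390 × 1540 × 10⁻³ / 883.0 = 4.168 kg/(m³·d).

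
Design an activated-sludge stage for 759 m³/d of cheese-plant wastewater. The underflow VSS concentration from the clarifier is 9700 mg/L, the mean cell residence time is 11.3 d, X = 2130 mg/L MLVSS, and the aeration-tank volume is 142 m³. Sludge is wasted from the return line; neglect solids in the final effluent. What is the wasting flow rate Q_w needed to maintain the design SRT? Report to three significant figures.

Q_w = (V·X)/(θ_c X_r) = 142.0 × 2130 / (11.3 × 9700) = 2.759 m³/d.

Q_w ≈ 2.76 m³/d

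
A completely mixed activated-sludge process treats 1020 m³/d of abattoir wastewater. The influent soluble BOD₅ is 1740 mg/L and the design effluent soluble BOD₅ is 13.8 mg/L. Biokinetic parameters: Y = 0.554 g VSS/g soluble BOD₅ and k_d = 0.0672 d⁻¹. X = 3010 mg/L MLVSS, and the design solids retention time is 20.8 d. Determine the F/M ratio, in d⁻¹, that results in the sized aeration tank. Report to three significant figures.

Steady-state biomass mass balance: V·X·(1 + k_d·θ_c) = Y·Q·(S₀ − S)·θ_c, so V = 0.554 × 1020 × (1740 − 13.8) × 20.8 / [3010 × (1 + 0.0672 × 20.8)] = 2.03×10^7 / 7217 = 2811 m³.
Food-to-microorganism ratio F/M = Q S₀ / (V X) = 1020 × 1740 / (2811 × 3010) = 0.2097 d⁻¹.

F/M ≈ 0.210 d⁻¹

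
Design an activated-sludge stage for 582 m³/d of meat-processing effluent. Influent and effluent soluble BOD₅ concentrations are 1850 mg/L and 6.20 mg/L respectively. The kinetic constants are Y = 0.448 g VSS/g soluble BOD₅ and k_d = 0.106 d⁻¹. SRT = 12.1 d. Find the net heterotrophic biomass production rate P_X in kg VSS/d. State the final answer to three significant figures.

P_X ≈ 211 kg VSS/d

Observed yield with endogenous decay: Y_obs = Y / (1 + k_d·θ_c) = 0.448 / (1 + 0.106 × 12.1) = 0.448 / 2.283 = 0.1963 g VSS/g soluble BOD₅.
ΔS = 1850 − 6.20 = 1844 mg/L, so the substrate removal rate is 582 × 1844/1000 = 1073 kg soluble BOD₅/d.
So the net sludge growth is P_X = 0.1963 × 1073 = 210.6 kg VSS/d.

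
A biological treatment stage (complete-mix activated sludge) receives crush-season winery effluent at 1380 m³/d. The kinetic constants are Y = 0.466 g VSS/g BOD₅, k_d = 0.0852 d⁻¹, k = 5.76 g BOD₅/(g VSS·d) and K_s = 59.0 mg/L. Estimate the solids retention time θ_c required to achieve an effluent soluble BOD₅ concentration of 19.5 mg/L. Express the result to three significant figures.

At the target effluent, Y k S/(K_s+S) = 0.466×5.76×19.5/78.50 = 0.6668 d⁻¹.
1/θ_c = 0.6668 − 0.0852 = 0.5816 d⁻¹, so θ_c = 1.719 d.

θ_c ≈ 1.72 d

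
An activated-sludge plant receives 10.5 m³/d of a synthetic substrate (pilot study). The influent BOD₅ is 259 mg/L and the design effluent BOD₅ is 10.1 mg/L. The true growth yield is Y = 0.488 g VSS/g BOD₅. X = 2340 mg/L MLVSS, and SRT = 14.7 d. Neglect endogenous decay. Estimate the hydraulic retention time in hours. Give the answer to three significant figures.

Biomass mass balance (decay neglected): V·X = Y·Q·(S₀ − S)·θ_c, so V = 0.488 × 10.5 × (259 − 10.1) × 14.7 / 2340 = 8.012 m³.
τ = V/Q = 8.012/10.5 = 0.7630 d, or 18.31 h.

τ ≈ 18.3 h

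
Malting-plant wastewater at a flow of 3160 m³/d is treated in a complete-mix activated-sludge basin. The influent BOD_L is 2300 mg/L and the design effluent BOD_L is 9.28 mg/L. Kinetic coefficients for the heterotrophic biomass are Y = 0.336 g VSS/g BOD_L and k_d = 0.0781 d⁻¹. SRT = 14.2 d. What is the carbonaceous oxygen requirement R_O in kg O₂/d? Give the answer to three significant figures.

R_O ≈ 5600 kg O₂/d

The observed yield is Y_obs = Y/(1 + k_d·θ_c) = 0.336 / (1 + 0.0781 × 14.2) = 0.336 / 2.109 = 0.1593 g VSS per g BOD_L removed.
ΔS = 2300 − 9.28 = 2291 mg/L, so the substrate removal rate is 3160 × 2291/1000 = 7239 kg BOD_L/d.
Net sludge production P_X = 0.1593 × 7239 = 1153 kg VSS/d.
R_O = Q·ΔS − 1.42 P_X = 7239 − 1638 = 5601 kg O₂/d.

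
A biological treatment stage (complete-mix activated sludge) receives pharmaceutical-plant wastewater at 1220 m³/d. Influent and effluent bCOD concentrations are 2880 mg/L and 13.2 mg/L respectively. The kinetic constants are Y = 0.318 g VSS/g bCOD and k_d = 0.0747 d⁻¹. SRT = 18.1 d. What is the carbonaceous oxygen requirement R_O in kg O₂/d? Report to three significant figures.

R_O ≈ 2830 kg O₂/d

Y_obs = Y / (1 + k_d θ_c) = 0.318 / (1 + 0.0747 × 18.1) = 0.318 / 2.352 = 0.1352.
Q·(S₀ − S) = 1220 × (2880 − 13.2) × 10⁻³ = 3497 kg/d removed.
Biomass synthesised: P_X = Y_obs × 3497 = 472.9 kg VSS/d.
R_O = Q·ΔS − 1.42 P_X = 3497 − 671.5 = 2826 kg O₂/d.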